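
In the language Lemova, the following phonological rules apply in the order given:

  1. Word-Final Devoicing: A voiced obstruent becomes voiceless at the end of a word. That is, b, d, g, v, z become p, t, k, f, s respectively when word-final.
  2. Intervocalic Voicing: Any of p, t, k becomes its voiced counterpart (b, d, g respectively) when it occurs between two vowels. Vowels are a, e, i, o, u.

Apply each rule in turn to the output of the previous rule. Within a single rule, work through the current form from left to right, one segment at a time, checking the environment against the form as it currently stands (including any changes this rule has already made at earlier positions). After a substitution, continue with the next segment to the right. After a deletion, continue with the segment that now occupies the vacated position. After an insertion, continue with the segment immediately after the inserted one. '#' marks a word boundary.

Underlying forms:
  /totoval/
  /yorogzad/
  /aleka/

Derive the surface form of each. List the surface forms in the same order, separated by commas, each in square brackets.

[todoval], [yorogzat], [alega]

/totoval/:
  1 Word-Final Devoicing: no change — [totoval]
  2 Intervocalic Voicing: [totoval] → [todoval]
/yorogzad/:
  1 Word-Final Devoicing: [yorogzad] → [yorogzat]
  2 Intervocalic Voicing: no change — [yorogzat]
/aleka/:
  1 Word-Final Devoicing: no change — [aleka]
  2 Intervocalic Voicing: [aleka] → [alega]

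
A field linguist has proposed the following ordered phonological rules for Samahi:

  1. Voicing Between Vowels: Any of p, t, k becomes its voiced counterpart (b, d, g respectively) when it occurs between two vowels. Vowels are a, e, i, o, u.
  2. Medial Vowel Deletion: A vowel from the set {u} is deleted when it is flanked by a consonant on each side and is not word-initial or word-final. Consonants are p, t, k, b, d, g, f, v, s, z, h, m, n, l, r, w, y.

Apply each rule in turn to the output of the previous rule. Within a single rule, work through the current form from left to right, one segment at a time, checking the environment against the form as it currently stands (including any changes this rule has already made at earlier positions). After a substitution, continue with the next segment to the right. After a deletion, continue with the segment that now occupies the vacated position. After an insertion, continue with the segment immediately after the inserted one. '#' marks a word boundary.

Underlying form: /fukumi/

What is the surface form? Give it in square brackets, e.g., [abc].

1 Voicing Between Vowels: [fukumi] → [fugumi]
2 Medial Vowel Deletion: [fugumi] → [fgmi]

[fgmi]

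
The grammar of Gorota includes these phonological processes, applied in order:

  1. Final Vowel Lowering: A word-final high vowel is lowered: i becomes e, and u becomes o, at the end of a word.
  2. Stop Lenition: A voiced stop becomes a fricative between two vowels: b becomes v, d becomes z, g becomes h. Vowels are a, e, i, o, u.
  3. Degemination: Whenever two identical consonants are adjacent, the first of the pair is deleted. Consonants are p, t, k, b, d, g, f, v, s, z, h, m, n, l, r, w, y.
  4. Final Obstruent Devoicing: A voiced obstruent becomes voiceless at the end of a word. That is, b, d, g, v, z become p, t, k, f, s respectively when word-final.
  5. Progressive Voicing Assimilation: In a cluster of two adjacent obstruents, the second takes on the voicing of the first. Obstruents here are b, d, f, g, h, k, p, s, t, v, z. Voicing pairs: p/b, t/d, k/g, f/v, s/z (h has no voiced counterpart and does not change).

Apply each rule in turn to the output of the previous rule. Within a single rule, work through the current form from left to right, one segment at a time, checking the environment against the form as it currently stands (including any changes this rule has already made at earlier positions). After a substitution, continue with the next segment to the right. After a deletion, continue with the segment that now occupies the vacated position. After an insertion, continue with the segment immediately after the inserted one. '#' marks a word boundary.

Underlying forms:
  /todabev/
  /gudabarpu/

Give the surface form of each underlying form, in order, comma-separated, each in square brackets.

[tozavef], [guzavarpo]

/todabev/:
  1 Final Vowel Lowering: no change — [todabev]
  2 Stop Lenition: [todabev] → [tozavev]
  3 Degemination: no change — [tozavev]
  4 Final Obstruent Devoicing: [tozavev] → [tozavef]
  5 Progressive Voicing Assimilation: no change — [tozavef]
/gudabarpu/:
  1 Final Vowel Lowering: [gudabarpu] → [gudabarpo]
  2 Stop Lenition: [gudabarpo] → [guzavarpo]
  3 Degemination: no change — [guzavarpo]
  4 Final Obstruent Devoicing: no change — [guzavarpo]
  5 Progressive Voicing Assimilation: no change — [guzavarpo]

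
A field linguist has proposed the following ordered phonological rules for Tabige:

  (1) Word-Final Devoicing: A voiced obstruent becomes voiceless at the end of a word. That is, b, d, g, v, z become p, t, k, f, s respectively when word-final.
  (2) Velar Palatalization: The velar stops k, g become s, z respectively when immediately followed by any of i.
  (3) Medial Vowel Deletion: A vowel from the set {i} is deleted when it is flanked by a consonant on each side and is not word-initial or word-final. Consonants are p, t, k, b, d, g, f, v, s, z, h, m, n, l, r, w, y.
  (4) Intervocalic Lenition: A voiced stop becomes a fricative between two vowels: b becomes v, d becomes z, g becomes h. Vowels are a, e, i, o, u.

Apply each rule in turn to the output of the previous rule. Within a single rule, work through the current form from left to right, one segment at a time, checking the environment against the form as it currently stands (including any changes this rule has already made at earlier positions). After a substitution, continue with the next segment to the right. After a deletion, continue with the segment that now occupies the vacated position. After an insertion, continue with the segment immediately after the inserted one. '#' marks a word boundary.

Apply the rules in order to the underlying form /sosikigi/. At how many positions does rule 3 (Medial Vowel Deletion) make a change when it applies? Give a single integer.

(1) Word-Final Devoicing: no change — [sosikigi]
(2) Velar Palatalization: [sosikigi] → [sosisizi]
(3) Medial Vowel Deletion: [sosisizi] → [sosszi]
(4) Intervocalic Lenition: no change — [sosszi]
Rule 3 changed 2 position(s).

2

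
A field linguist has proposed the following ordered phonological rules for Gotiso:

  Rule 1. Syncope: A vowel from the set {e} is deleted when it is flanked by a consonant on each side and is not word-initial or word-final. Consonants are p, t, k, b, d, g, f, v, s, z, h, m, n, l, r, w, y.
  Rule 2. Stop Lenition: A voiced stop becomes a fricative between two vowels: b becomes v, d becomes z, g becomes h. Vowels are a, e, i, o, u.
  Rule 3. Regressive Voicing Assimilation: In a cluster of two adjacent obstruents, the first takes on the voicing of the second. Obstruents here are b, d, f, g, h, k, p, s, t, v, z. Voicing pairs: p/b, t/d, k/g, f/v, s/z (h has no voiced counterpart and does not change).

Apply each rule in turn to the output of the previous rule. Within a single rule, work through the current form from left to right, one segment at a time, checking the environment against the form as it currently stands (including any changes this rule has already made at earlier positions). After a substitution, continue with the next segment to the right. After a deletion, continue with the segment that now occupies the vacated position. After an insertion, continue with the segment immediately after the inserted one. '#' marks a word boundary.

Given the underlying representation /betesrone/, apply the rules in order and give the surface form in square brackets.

Rule 1 Syncope: [betesrone] → [btsrone]
Rule 2 Stop Lenition: no change — [btsrone]
Rule 3 Regressive Voicing Assimilation: [btsrone] → [ptsrone]

[ptsrone]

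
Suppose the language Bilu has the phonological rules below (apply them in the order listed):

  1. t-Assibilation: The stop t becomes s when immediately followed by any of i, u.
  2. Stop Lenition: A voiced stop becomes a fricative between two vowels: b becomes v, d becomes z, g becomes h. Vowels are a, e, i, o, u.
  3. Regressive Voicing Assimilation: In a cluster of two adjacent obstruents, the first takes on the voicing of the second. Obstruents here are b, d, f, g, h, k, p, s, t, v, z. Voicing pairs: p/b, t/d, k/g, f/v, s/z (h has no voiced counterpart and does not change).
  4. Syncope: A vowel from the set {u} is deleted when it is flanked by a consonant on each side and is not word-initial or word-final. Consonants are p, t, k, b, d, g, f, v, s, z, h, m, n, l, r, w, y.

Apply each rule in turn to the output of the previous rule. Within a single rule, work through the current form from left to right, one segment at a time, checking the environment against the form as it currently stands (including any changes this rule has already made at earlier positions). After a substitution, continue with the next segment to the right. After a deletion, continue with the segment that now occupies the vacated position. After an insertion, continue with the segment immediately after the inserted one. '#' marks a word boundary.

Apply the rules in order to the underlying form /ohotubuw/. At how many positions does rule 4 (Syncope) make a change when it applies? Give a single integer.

1 t-Assibilation: [ohotubuw] → [ohosubuw]
2 Stop Lenition: [ohosubuw] → [ohosuvuw]
3 Regressive Voicing Assimilation: no change — [ohosuvuw]
4 Syncope: [ohosuvuw] → [ohosvw]
Rule 4 changed 2 position(s).

2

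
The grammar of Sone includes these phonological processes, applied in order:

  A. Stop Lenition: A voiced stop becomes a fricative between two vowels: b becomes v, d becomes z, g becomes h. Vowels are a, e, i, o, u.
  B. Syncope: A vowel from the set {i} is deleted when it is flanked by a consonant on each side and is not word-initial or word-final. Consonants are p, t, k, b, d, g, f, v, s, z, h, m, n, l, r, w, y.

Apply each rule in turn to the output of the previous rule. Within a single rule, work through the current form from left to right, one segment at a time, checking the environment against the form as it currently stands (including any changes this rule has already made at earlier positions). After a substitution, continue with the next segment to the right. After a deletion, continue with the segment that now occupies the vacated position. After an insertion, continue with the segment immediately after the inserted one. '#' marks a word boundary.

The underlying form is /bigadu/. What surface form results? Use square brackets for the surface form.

[bhazu]

A Stop Lenition: [bigadu] → [bihazu]
B Syncope: [bihazu] → [bhazu]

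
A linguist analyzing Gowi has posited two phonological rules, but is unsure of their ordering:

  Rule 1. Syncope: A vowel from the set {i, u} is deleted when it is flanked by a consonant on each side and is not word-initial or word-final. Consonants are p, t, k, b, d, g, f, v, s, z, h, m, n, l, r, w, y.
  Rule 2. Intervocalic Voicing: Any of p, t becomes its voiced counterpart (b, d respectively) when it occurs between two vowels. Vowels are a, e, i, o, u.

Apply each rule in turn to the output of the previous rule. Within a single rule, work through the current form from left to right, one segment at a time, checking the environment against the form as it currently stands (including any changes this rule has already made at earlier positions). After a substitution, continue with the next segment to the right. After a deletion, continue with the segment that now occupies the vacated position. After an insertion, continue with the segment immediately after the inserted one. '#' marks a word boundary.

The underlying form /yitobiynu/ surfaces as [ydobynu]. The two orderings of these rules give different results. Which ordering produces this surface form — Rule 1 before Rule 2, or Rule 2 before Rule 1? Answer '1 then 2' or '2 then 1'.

2 then 1

Order 1 then 2:
  1 Syncope: [yitobiynu] → [ytobynu]
  2 Intervocalic Voicing: no change — [ytobynu]
  result: [ytobynu]
Order 2 then 1:
  2 Intervocalic Voicing: [yitobiynu] → [yidobiynu]
  1 Syncope: [yidobiynu] → [ydobynu]
  result: [ydobynu]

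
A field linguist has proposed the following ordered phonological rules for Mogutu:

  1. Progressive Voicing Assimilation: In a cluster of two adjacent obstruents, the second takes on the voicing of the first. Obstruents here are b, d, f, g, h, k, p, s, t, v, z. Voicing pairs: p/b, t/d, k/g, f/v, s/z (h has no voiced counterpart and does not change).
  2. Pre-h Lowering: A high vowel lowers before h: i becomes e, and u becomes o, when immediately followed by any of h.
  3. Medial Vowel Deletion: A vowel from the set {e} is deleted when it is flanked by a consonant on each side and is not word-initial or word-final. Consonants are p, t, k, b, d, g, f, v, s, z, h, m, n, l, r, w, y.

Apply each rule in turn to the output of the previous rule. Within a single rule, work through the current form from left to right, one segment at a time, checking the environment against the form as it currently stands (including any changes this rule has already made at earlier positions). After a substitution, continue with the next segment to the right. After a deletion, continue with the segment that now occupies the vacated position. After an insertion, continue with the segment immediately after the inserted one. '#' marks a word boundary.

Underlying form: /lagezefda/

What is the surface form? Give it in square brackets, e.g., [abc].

[lagzfta]

1 Progressive Voicing Assimilation: [lagezefda] → [lagezefta]
2 Pre-h Lowering: no change — [lagezefta]
3 Medial Vowel Deletion: [lagezefta] → [lagzfta]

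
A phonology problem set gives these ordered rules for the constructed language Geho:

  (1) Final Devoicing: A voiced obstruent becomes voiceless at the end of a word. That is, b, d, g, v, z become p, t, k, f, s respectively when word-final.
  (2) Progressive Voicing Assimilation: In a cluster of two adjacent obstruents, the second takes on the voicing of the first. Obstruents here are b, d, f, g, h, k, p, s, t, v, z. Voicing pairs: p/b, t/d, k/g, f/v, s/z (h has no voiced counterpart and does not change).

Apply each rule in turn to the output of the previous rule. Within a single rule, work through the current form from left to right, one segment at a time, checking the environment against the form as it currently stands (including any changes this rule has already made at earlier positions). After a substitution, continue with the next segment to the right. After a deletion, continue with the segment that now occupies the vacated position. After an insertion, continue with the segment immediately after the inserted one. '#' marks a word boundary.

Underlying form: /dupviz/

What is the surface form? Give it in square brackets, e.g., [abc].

(1) Final Devoicing: [dupviz] → [dupvis]
(2) Progressive Voicing Assimilation: [dupvis] → [dupfis]

[dupfis]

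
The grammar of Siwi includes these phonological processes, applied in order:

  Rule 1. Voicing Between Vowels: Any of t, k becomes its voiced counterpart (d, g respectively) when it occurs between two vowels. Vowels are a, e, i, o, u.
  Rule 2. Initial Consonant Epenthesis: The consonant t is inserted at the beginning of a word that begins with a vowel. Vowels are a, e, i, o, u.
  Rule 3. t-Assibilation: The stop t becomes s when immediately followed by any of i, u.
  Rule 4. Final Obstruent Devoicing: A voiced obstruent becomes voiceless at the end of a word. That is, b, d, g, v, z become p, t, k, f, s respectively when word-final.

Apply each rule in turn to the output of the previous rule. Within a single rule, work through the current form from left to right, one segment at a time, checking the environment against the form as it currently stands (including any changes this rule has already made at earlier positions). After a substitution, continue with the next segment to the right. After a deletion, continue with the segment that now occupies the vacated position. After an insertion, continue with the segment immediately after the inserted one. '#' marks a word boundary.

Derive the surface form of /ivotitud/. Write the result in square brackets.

[sivodidut]

Rule 1 Voicing Between Vowels: [ivotitud] → [ivodidud]
Rule 2 Initial Consonant Epenthesis: [ivodidud] → [tivodidud]
Rule 3 t-Assibilation: [tivodidud] → [sivodidud]
Rule 4 Final Obstruent Devoicing: [sivodidud] → [sivodidut]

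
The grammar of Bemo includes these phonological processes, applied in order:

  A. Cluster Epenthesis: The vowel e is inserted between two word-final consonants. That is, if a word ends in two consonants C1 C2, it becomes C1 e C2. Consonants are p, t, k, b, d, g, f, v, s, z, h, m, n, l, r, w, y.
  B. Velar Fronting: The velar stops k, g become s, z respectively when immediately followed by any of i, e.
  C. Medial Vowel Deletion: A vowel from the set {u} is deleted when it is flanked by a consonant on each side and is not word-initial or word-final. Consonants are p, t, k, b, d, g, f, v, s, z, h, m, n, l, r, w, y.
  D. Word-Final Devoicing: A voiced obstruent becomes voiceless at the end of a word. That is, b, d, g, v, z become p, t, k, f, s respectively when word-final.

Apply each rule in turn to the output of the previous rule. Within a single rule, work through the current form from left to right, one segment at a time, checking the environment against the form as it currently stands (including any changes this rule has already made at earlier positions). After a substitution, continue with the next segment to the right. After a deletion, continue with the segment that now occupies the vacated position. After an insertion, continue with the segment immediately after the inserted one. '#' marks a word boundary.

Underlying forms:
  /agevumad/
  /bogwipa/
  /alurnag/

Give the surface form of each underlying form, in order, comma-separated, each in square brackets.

/agevumad/:
  A Cluster Epenthesis: no change — [agevumad]
  B Velar Fronting: [agevumad] → [azevumad]
  C Medial Vowel Deletion: [azevumad] → [azevmad]
  D Word-Final Devoicing: [azevmad] → [azevmat]
/bogwipa/:
  A Cluster Epenthesis: no change — [bogwipa]
  B Velar Fronting: no change — [bogwipa]
  C Medial Vowel Deletion: no change — [bogwipa]
  D Word-Final Devoicing: no change — [bogwipa]
/alurnag/:
  A Cluster Epenthesis: no change — [alurnag]
  B Velar Fronting: no change — [alurnag]
  C Medial Vowel Deletion: [alurnag] → [alrnag]
  D Word-Final Devoicing: [alrnag] → [alrnak]

[azevmat], [bogwipa], [alrnak]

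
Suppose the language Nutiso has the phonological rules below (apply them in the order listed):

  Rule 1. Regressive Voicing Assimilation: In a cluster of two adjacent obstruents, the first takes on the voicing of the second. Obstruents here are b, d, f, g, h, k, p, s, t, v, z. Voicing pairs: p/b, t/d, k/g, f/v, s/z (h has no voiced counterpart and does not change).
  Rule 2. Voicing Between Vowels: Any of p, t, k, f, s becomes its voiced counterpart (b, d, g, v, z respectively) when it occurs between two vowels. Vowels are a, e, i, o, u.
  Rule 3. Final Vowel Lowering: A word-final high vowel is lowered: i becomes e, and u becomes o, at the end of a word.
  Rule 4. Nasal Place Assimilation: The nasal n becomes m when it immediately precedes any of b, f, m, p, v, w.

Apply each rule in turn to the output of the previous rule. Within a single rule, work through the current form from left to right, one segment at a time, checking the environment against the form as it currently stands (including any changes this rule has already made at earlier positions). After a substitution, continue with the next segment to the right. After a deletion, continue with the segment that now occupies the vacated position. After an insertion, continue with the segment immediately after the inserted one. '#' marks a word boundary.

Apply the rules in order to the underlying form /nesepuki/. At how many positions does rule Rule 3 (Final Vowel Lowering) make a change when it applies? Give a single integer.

Rule 1 Regressive Voicing Assimilation: no change — [nesepuki]
Rule 2 Voicing Between Vowels: [nesepuki] → [nezebugi]
Rule 3 Final Vowel Lowering: [nezebugi] → [nezebuge]
Rule 4 Nasal Place Assimilation: no change — [nezebuge]
Rule Rule 3 changed 1 position(s).

1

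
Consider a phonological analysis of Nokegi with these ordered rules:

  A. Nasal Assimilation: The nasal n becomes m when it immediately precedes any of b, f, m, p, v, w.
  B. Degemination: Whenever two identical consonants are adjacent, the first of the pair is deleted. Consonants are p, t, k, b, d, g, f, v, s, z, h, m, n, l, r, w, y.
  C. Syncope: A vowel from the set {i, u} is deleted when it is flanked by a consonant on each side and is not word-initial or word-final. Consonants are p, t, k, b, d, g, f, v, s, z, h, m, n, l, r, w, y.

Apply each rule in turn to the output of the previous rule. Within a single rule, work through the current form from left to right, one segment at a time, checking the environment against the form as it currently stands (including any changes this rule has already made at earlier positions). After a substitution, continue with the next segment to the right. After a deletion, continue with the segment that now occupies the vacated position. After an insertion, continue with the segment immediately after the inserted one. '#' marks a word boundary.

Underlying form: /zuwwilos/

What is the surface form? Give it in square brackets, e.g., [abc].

[zwlos]

A Nasal Assimilation: no change — [zuwwilos]
B Degemination: [zuwwilos] → [zuwilos]
C Syncope: [zuwilos] → [zwlos]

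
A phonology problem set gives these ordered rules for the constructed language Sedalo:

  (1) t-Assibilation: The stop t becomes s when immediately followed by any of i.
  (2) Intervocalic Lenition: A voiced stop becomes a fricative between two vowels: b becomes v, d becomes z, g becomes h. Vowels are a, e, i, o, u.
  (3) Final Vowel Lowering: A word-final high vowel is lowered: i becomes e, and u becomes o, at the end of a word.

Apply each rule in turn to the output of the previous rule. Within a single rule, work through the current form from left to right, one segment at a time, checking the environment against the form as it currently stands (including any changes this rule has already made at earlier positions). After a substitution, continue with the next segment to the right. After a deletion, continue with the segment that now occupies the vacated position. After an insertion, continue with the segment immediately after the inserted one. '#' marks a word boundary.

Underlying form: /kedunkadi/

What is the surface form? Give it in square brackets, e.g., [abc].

[kezunkaze]

(1) t-Assibilation: no change — [kedunkadi]
(2) Intervocalic Lenition: [kedunkadi] → [kezunkazi]
(3) Final Vowel Lowering: [kezunkazi] → [kezunkaze]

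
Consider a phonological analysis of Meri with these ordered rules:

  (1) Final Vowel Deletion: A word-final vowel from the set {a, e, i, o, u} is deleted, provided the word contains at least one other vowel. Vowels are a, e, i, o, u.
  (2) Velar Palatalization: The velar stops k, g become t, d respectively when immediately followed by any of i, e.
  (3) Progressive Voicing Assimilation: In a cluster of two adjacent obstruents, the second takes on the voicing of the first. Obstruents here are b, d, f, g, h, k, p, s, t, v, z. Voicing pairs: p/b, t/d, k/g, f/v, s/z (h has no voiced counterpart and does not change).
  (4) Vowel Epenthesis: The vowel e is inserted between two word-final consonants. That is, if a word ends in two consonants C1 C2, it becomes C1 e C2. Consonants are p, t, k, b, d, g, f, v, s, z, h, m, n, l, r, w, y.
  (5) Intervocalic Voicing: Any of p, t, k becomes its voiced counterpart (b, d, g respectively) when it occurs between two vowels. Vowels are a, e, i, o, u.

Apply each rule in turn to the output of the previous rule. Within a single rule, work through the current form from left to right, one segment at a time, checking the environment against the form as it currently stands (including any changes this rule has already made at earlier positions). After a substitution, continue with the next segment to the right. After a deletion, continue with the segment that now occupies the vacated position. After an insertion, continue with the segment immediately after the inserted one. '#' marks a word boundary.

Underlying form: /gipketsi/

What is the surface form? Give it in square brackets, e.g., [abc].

(1) Final Vowel Deletion: [gipketsi] → [gipkets]
(2) Velar Palatalization: [gipkets] → [diptets]
(3) Progressive Voicing Assimilation: no change — [diptets]
(4) Vowel Epenthesis: [diptets] → [diptetes]
(5) Intervocalic Voicing: [diptetes] → [diptedes]

[diptedes]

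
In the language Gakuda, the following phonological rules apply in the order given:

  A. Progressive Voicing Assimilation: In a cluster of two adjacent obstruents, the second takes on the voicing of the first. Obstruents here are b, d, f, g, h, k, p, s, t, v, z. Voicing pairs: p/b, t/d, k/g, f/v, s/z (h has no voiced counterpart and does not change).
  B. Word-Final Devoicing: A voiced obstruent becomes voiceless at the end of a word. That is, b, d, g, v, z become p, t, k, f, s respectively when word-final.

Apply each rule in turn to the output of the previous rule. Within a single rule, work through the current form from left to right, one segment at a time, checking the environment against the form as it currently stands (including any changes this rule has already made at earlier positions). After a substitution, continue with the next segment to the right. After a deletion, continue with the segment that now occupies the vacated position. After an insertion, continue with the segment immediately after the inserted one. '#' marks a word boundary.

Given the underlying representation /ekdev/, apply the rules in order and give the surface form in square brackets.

A Progressive Voicing Assimilation: [ekdev] → [ektev]
B Word-Final Devoicing: [ektev] → [ektef]

[ektef]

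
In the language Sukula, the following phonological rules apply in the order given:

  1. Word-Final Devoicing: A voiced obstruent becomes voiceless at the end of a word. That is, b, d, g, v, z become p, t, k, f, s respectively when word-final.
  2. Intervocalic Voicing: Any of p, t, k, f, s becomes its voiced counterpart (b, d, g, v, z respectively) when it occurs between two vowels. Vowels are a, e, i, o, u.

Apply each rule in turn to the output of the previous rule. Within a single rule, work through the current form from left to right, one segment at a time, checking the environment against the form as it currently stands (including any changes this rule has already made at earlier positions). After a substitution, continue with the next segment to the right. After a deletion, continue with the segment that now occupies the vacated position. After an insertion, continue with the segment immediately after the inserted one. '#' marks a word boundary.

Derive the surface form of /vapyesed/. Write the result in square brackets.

[vapyezet]

1 Word-Final Devoicing: [vapyesed] → [vapyeset]
2 Intervocalic Voicing: [vapyeset] → [vapyezet]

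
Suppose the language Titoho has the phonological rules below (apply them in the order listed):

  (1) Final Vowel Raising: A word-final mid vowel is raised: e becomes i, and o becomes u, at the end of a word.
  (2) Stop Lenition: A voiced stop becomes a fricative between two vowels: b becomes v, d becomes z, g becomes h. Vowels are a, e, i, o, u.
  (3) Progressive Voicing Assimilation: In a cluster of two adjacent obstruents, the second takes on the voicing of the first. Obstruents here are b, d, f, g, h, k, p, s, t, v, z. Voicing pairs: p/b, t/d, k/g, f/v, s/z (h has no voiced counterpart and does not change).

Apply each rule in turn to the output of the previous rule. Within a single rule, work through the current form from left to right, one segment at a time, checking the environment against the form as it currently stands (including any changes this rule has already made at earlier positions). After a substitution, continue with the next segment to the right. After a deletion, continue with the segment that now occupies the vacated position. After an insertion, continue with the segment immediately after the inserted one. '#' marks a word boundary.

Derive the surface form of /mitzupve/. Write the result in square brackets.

(1) Final Vowel Raising: [mitzupve] → [mitzupvi]
(2) Stop Lenition: no change — [mitzupvi]
(3) Progressive Voicing Assimilation: [mitzupvi] → [mitsupfi]

[mitsupfi]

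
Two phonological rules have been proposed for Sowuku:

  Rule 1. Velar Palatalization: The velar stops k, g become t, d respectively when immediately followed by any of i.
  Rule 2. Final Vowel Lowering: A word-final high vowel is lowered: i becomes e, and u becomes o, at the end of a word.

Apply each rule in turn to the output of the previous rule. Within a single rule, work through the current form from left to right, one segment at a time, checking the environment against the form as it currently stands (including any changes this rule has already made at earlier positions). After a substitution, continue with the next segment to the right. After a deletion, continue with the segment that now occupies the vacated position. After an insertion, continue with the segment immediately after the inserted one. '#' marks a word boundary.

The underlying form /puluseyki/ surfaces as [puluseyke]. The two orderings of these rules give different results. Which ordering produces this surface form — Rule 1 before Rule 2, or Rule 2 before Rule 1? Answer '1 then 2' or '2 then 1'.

2 then 1

Order 1 then 2:
  1 Velar Palatalization: [puluseyki] → [puluseyti]
  2 Final Vowel Lowering: [puluseyti] → [puluseyte]
  result: [puluseyte]
Order 2 then 1:
  2 Final Vowel Lowering: [puluseyki] → [puluseyke]
  1 Velar Palatalization: no change — [puluseyke]
  result: [puluseyke]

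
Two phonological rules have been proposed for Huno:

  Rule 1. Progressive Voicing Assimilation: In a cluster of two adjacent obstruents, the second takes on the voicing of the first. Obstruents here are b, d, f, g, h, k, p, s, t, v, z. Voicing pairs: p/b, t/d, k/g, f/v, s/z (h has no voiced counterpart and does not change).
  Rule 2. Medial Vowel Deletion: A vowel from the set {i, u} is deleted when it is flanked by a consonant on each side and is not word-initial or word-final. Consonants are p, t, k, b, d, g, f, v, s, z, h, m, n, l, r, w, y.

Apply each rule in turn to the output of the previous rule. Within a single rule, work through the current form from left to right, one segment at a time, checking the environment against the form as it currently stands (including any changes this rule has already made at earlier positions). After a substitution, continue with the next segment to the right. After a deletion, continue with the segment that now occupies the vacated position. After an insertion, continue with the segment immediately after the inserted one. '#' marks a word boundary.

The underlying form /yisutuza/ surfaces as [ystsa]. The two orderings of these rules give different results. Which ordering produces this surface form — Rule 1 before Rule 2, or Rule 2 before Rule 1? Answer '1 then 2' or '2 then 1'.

Order 1 then 2:
  1 Progressive Voicing Assimilation: no change — [yisutuza]
  2 Medial Vowel Deletion: [yisutuza] → [ystza]
  result: [ystza]
Order 2 then 1:
  2 Medial Vowel Deletion: [yisutuza] → [ystza]
  1 Progressive Voicing Assimilation: [ystza] → [ystsa]
  result: [ystsa]

2 then 1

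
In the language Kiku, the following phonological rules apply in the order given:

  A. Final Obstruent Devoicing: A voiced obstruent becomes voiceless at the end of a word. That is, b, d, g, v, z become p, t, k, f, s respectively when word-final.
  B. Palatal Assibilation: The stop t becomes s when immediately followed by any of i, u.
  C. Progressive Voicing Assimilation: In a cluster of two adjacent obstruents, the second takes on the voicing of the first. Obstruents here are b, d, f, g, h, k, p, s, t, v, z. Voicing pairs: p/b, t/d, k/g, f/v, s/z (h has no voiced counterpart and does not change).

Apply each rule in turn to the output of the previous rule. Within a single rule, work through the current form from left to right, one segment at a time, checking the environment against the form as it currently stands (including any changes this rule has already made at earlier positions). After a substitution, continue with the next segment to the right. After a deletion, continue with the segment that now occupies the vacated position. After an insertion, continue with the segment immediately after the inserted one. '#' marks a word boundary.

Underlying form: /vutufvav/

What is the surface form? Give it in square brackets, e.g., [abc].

A Final Obstruent Devoicing: [vutufvav] → [vutufvaf]
B Palatal Assibilation: [vutufvaf] → [vusufvaf]
C Progressive Voicing Assimilation: [vusufvaf] → [vusuffaf]

[vusuffaf]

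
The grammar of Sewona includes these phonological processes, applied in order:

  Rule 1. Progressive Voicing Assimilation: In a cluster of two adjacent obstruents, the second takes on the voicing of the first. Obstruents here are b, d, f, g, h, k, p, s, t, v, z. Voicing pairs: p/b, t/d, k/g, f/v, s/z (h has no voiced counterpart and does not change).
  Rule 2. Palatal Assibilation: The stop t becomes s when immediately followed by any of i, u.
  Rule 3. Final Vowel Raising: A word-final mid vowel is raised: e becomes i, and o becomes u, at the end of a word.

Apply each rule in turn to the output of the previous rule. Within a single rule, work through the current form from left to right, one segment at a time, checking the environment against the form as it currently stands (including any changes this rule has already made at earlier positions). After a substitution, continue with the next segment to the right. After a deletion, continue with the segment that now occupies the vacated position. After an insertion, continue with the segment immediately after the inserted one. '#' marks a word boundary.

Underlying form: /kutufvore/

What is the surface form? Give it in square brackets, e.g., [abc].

[kusuffori]

Rule 1 Progressive Voicing Assimilation: [kutufvore] → [kutuffore]
Rule 2 Palatal Assibilation: [kutuffore] → [kusuffore]
Rule 3 Final Vowel Raising: [kusuffore] → [kusuffori]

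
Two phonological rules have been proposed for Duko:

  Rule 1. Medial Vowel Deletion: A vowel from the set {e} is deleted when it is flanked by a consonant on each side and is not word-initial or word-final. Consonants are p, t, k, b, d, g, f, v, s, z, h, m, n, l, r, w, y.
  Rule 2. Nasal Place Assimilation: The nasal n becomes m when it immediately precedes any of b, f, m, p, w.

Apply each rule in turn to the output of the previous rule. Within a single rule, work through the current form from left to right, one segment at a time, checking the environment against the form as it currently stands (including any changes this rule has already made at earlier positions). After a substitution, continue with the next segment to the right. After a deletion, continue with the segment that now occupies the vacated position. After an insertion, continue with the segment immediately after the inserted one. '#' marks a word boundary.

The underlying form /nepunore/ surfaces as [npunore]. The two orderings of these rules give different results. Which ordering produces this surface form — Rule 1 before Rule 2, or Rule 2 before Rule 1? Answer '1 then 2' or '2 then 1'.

2 then 1

Order 1 then 2:
  1 Medial Vowel Deletion: [nepunore] → [npunore]
  2 Nasal Place Assimilation: [npunore] → [mpunore]
  result: [mpunore]
Order 2 then 1:
  2 Nasal Place Assimilation: no change — [nepunore]
  1 Medial Vowel Deletion: [nepunore] → [npunore]
  result: [npunore]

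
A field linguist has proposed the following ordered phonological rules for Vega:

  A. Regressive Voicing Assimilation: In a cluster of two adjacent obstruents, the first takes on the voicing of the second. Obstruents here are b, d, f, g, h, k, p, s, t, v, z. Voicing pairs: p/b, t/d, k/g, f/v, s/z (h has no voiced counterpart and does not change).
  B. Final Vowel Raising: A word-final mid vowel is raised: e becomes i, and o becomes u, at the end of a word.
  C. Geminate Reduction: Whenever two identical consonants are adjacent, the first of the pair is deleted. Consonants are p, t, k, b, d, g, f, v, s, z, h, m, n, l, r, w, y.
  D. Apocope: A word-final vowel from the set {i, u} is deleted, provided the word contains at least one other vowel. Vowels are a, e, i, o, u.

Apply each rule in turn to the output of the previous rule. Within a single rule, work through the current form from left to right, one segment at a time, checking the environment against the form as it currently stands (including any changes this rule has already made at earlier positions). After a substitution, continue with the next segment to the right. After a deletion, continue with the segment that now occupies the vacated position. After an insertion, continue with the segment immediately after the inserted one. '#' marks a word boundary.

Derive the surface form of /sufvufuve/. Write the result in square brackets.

[suvufuv]

A Regressive Voicing Assimilation: [sufvufuve] → [suvvufuve]
B Final Vowel Raising: [suvvufuve] → [suvvufuvi]
C Geminate Reduction: [suvvufuvi] → [suvufuvi]
D Apocope: [suvufuvi] → [suvufuv]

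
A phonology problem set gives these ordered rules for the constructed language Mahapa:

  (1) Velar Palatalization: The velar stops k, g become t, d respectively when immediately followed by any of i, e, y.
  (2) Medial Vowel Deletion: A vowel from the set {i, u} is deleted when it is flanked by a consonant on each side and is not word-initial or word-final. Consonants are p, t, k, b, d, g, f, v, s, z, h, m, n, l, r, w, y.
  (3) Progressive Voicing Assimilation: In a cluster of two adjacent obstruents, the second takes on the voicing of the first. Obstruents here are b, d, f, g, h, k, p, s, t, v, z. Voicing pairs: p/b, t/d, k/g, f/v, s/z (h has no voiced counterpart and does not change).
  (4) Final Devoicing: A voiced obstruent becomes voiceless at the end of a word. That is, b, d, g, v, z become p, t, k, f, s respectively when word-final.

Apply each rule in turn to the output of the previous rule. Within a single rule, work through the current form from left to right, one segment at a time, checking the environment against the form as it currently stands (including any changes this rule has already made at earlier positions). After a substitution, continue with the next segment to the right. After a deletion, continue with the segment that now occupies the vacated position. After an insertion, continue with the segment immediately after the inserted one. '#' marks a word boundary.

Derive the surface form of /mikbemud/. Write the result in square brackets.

[mkpemt]

(1) Velar Palatalization: no change — [mikbemud]
(2) Medial Vowel Deletion: [mikbemud] → [mkbemd]
(3) Progressive Voicing Assimilation: [mkbemd] → [mkpemd]
(4) Final Devoicing: [mkpemd] → [mkpemt]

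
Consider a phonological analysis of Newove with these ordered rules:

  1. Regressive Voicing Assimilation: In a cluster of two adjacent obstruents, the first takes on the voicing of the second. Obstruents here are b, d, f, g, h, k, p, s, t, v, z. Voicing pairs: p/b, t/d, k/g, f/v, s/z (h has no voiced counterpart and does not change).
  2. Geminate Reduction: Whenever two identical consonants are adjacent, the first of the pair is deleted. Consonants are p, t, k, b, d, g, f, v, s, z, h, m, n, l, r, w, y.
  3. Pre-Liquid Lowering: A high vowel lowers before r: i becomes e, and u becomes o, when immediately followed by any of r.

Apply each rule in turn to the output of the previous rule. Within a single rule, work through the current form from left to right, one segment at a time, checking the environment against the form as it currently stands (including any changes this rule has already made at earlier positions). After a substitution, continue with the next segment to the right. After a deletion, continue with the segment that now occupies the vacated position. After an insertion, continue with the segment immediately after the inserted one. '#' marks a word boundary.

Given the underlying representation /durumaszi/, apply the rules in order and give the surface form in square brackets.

[dorumazi]

1 Regressive Voicing Assimilation: [durumaszi] → [durumazzi]
2 Geminate Reduction: [durumazzi] → [durumazi]
3 Pre-Liquid Lowering: [durumazi] → [dorumazi]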